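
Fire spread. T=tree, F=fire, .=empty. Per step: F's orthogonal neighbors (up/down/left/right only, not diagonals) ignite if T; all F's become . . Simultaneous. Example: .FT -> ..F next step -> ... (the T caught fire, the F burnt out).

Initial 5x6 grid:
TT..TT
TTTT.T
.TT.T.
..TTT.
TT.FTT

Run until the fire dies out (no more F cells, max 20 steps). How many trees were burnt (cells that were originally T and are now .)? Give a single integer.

Step 1: +2 fires, +1 burnt (F count now 2)
Step 2: +3 fires, +2 burnt (F count now 3)
Step 3: +2 fires, +3 burnt (F count now 2)
Step 4: +2 fires, +2 burnt (F count now 2)
Step 5: +2 fires, +2 burnt (F count now 2)
Step 6: +2 fires, +2 burnt (F count now 2)
Step 7: +1 fires, +2 burnt (F count now 1)
Step 8: +0 fires, +1 burnt (F count now 0)
Fire out after step 8
Initially T: 19, now '.': 25
Total burnt (originally-T cells now '.'): 14

Answer: 14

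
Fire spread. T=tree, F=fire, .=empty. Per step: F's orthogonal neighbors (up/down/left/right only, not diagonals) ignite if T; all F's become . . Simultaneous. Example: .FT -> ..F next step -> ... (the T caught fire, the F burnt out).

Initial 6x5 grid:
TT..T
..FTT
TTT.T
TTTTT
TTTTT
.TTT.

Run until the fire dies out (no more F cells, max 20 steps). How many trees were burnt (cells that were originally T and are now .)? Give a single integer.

Answer: 20

Derivation:
Step 1: +2 fires, +1 burnt (F count now 2)
Step 2: +3 fires, +2 burnt (F count now 3)
Step 3: +6 fires, +3 burnt (F count now 6)
Step 4: +5 fires, +6 burnt (F count now 5)
Step 5: +4 fires, +5 burnt (F count now 4)
Step 6: +0 fires, +4 burnt (F count now 0)
Fire out after step 6
Initially T: 22, now '.': 28
Total burnt (originally-T cells now '.'): 20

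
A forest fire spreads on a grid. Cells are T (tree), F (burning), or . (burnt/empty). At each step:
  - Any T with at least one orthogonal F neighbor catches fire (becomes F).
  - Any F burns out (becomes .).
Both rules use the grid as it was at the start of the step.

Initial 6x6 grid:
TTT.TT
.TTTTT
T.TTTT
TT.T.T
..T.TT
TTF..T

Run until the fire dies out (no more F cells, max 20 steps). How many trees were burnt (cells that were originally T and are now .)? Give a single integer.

Answer: 3

Derivation:
Step 1: +2 fires, +1 burnt (F count now 2)
Step 2: +1 fires, +2 burnt (F count now 1)
Step 3: +0 fires, +1 burnt (F count now 0)
Fire out after step 3
Initially T: 25, now '.': 14
Total burnt (originally-T cells now '.'): 3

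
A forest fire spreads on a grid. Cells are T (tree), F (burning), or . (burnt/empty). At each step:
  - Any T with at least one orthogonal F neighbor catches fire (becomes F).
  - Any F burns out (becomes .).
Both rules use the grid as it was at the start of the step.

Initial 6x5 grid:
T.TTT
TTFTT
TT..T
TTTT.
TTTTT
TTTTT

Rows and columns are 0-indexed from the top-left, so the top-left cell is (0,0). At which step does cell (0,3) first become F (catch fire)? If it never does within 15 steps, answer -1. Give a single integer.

Step 1: cell (0,3)='T' (+3 fires, +1 burnt)
Step 2: cell (0,3)='F' (+4 fires, +3 burnt)
  -> target ignites at step 2
Step 3: cell (0,3)='.' (+5 fires, +4 burnt)
Step 4: cell (0,3)='.' (+3 fires, +5 burnt)
Step 5: cell (0,3)='.' (+4 fires, +3 burnt)
Step 6: cell (0,3)='.' (+3 fires, +4 burnt)
Step 7: cell (0,3)='.' (+2 fires, +3 burnt)
Step 8: cell (0,3)='.' (+1 fires, +2 burnt)
Step 9: cell (0,3)='.' (+0 fires, +1 burnt)
  fire out at step 9

2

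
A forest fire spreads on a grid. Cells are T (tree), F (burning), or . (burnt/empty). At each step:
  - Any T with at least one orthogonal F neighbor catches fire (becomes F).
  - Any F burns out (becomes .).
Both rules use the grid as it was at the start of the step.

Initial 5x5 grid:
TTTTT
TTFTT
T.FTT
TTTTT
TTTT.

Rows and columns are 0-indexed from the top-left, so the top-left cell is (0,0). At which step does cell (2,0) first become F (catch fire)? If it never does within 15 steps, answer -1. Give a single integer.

Step 1: cell (2,0)='T' (+5 fires, +2 burnt)
Step 2: cell (2,0)='T' (+8 fires, +5 burnt)
Step 3: cell (2,0)='F' (+7 fires, +8 burnt)
  -> target ignites at step 3
Step 4: cell (2,0)='.' (+1 fires, +7 burnt)
Step 5: cell (2,0)='.' (+0 fires, +1 burnt)
  fire out at step 5

3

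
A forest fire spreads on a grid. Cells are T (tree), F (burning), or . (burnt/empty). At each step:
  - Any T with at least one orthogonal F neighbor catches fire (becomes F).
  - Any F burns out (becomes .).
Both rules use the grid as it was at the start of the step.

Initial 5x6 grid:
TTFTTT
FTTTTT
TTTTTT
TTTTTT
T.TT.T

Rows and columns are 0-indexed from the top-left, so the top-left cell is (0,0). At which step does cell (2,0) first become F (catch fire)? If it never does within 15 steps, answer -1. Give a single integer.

Step 1: cell (2,0)='F' (+6 fires, +2 burnt)
  -> target ignites at step 1
Step 2: cell (2,0)='.' (+5 fires, +6 burnt)
Step 3: cell (2,0)='.' (+6 fires, +5 burnt)
Step 4: cell (2,0)='.' (+4 fires, +6 burnt)
Step 5: cell (2,0)='.' (+3 fires, +4 burnt)
Step 6: cell (2,0)='.' (+1 fires, +3 burnt)
Step 7: cell (2,0)='.' (+1 fires, +1 burnt)
Step 8: cell (2,0)='.' (+0 fires, +1 burnt)
  fire out at step 8

1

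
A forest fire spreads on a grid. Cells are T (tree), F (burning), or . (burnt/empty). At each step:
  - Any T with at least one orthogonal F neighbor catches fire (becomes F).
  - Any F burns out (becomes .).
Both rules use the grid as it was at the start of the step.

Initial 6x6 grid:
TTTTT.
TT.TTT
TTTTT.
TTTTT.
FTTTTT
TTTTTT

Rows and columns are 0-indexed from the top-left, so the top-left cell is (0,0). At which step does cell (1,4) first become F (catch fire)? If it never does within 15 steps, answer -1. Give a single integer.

Step 1: cell (1,4)='T' (+3 fires, +1 burnt)
Step 2: cell (1,4)='T' (+4 fires, +3 burnt)
Step 3: cell (1,4)='T' (+5 fires, +4 burnt)
Step 4: cell (1,4)='T' (+6 fires, +5 burnt)
Step 5: cell (1,4)='T' (+5 fires, +6 burnt)
Step 6: cell (1,4)='T' (+4 fires, +5 burnt)
Step 7: cell (1,4)='F' (+2 fires, +4 burnt)
  -> target ignites at step 7
Step 8: cell (1,4)='.' (+2 fires, +2 burnt)
Step 9: cell (1,4)='.' (+0 fires, +2 burnt)
  fire out at step 9

7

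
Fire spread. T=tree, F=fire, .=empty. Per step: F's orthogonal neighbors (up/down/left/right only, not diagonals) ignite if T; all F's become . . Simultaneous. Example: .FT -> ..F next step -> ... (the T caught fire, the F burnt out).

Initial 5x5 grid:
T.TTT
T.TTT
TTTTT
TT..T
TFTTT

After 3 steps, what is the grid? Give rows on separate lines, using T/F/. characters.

Step 1: 3 trees catch fire, 1 burn out
  T.TTT
  T.TTT
  TTTTT
  TF..T
  F.FTT
Step 2: 3 trees catch fire, 3 burn out
  T.TTT
  T.TTT
  TFTTT
  F...T
  ...FT
Step 3: 3 trees catch fire, 3 burn out
  T.TTT
  T.TTT
  F.FTT
  ....T
  ....F

T.TTT
T.TTT
F.FTT
....T
....F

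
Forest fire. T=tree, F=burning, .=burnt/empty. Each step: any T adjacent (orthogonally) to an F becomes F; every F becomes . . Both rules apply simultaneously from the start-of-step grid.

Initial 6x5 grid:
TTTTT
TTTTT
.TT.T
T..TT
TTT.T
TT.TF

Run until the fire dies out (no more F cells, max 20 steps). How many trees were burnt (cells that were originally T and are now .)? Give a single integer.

Step 1: +2 fires, +1 burnt (F count now 2)
Step 2: +1 fires, +2 burnt (F count now 1)
Step 3: +2 fires, +1 burnt (F count now 2)
Step 4: +1 fires, +2 burnt (F count now 1)
Step 5: +2 fires, +1 burnt (F count now 2)
Step 6: +2 fires, +2 burnt (F count now 2)
Step 7: +3 fires, +2 burnt (F count now 3)
Step 8: +3 fires, +3 burnt (F count now 3)
Step 9: +1 fires, +3 burnt (F count now 1)
Step 10: +0 fires, +1 burnt (F count now 0)
Fire out after step 10
Initially T: 23, now '.': 24
Total burnt (originally-T cells now '.'): 17

Answer: 17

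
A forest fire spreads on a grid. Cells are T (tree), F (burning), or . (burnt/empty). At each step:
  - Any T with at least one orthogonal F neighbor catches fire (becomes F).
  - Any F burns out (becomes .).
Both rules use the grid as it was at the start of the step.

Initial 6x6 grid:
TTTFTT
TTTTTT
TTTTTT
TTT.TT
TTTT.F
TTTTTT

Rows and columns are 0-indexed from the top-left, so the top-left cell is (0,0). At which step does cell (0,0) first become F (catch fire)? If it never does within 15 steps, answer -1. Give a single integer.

Step 1: cell (0,0)='T' (+5 fires, +2 burnt)
Step 2: cell (0,0)='T' (+8 fires, +5 burnt)
Step 3: cell (0,0)='F' (+6 fires, +8 burnt)
  -> target ignites at step 3
Step 4: cell (0,0)='.' (+5 fires, +6 burnt)
Step 5: cell (0,0)='.' (+4 fires, +5 burnt)
Step 6: cell (0,0)='.' (+3 fires, +4 burnt)
Step 7: cell (0,0)='.' (+1 fires, +3 burnt)
Step 8: cell (0,0)='.' (+0 fires, +1 burnt)
  fire out at step 8

3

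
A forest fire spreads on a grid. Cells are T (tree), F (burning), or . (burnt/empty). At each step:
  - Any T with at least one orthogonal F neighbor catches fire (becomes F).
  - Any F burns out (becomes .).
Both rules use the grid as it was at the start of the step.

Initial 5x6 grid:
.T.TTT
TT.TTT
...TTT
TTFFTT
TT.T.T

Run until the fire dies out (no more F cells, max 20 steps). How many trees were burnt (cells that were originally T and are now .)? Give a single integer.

Step 1: +4 fires, +2 burnt (F count now 4)
Step 2: +5 fires, +4 burnt (F count now 5)
Step 3: +5 fires, +5 burnt (F count now 5)
Step 4: +2 fires, +5 burnt (F count now 2)
Step 5: +1 fires, +2 burnt (F count now 1)
Step 6: +0 fires, +1 burnt (F count now 0)
Fire out after step 6
Initially T: 20, now '.': 27
Total burnt (originally-T cells now '.'): 17

Answer: 17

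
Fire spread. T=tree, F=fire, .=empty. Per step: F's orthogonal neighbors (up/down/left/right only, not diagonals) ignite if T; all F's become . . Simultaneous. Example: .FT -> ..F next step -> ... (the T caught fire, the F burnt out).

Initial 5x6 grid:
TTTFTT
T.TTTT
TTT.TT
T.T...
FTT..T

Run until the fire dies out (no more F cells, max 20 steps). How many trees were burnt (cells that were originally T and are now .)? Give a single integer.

Step 1: +5 fires, +2 burnt (F count now 5)
Step 2: +6 fires, +5 burnt (F count now 6)
Step 3: +7 fires, +6 burnt (F count now 7)
Step 4: +1 fires, +7 burnt (F count now 1)
Step 5: +0 fires, +1 burnt (F count now 0)
Fire out after step 5
Initially T: 20, now '.': 29
Total burnt (originally-T cells now '.'): 19

Answer: 19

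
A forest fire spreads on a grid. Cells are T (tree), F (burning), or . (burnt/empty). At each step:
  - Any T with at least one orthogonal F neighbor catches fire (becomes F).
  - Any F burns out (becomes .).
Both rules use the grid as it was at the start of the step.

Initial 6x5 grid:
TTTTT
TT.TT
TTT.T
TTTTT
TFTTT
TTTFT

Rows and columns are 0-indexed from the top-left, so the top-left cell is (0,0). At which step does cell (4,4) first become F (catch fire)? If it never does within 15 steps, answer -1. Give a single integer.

Step 1: cell (4,4)='T' (+7 fires, +2 burnt)
Step 2: cell (4,4)='F' (+6 fires, +7 burnt)
  -> target ignites at step 2
Step 3: cell (4,4)='.' (+4 fires, +6 burnt)
Step 4: cell (4,4)='.' (+3 fires, +4 burnt)
Step 5: cell (4,4)='.' (+3 fires, +3 burnt)
Step 6: cell (4,4)='.' (+3 fires, +3 burnt)
Step 7: cell (4,4)='.' (+0 fires, +3 burnt)
  fire out at step 7

2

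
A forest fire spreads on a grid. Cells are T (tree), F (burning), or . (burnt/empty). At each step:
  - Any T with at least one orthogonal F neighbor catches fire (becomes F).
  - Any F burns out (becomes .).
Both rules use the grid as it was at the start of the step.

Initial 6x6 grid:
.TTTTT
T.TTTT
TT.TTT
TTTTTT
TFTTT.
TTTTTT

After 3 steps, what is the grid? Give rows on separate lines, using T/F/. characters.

Step 1: 4 trees catch fire, 1 burn out
  .TTTTT
  T.TTTT
  TT.TTT
  TFTTTT
  F.FTT.
  TFTTTT
Step 2: 6 trees catch fire, 4 burn out
  .TTTTT
  T.TTTT
  TF.TTT
  F.FTTT
  ...FT.
  F.FTTT
Step 3: 4 trees catch fire, 6 burn out
  .TTTTT
  T.TTTT
  F..TTT
  ...FTT
  ....F.
  ...FTT

.TTTTT
T.TTTT
F..TTT
...FTT
....F.
...FTT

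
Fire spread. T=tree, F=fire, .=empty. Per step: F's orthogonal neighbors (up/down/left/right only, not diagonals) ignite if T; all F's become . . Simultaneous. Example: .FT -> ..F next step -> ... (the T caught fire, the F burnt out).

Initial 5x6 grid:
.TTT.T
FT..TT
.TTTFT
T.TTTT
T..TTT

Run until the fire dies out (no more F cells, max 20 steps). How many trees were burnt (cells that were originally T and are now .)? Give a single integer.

Answer: 18

Derivation:
Step 1: +5 fires, +2 burnt (F count now 5)
Step 2: +7 fires, +5 burnt (F count now 7)
Step 3: +5 fires, +7 burnt (F count now 5)
Step 4: +1 fires, +5 burnt (F count now 1)
Step 5: +0 fires, +1 burnt (F count now 0)
Fire out after step 5
Initially T: 20, now '.': 28
Total burnt (originally-T cells now '.'): 18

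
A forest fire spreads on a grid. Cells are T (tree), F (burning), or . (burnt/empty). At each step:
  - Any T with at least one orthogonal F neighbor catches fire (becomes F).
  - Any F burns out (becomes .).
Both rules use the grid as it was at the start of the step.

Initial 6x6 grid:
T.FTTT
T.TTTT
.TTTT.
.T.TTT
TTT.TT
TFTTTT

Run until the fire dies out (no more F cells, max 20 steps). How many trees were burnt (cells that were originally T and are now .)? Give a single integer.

Step 1: +5 fires, +2 burnt (F count now 5)
Step 2: +7 fires, +5 burnt (F count now 7)
Step 3: +5 fires, +7 burnt (F count now 5)
Step 4: +5 fires, +5 burnt (F count now 5)
Step 5: +2 fires, +5 burnt (F count now 2)
Step 6: +1 fires, +2 burnt (F count now 1)
Step 7: +0 fires, +1 burnt (F count now 0)
Fire out after step 7
Initially T: 27, now '.': 34
Total burnt (originally-T cells now '.'): 25

Answer: 25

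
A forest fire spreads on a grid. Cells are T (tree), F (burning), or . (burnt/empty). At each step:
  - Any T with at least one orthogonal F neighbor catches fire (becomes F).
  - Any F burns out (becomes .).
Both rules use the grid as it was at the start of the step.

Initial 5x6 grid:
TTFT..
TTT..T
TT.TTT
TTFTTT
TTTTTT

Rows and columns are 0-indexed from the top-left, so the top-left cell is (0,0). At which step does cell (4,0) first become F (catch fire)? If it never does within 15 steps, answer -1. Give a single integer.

Step 1: cell (4,0)='T' (+6 fires, +2 burnt)
Step 2: cell (4,0)='T' (+8 fires, +6 burnt)
Step 3: cell (4,0)='F' (+6 fires, +8 burnt)
  -> target ignites at step 3
Step 4: cell (4,0)='.' (+2 fires, +6 burnt)
Step 5: cell (4,0)='.' (+1 fires, +2 burnt)
Step 6: cell (4,0)='.' (+0 fires, +1 burnt)
  fire out at step 6

3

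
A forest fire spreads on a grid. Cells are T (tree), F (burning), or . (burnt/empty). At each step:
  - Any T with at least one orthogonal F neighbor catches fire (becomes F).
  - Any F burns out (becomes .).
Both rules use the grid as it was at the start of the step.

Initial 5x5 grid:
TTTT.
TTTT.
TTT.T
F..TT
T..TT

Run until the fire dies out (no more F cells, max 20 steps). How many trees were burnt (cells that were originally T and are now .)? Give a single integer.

Answer: 12

Derivation:
Step 1: +2 fires, +1 burnt (F count now 2)
Step 2: +2 fires, +2 burnt (F count now 2)
Step 3: +3 fires, +2 burnt (F count now 3)
Step 4: +2 fires, +3 burnt (F count now 2)
Step 5: +2 fires, +2 burnt (F count now 2)
Step 6: +1 fires, +2 burnt (F count now 1)
Step 7: +0 fires, +1 burnt (F count now 0)
Fire out after step 7
Initially T: 17, now '.': 20
Total burnt (originally-T cells now '.'): 12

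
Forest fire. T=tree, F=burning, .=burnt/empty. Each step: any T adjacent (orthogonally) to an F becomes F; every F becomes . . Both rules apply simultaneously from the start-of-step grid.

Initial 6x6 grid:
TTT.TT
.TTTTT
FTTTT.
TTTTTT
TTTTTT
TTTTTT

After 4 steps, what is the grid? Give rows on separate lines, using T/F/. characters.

Step 1: 2 trees catch fire, 1 burn out
  TTT.TT
  .TTTTT
  .FTTT.
  FTTTTT
  TTTTTT
  TTTTTT
Step 2: 4 trees catch fire, 2 burn out
  TTT.TT
  .FTTTT
  ..FTT.
  .FTTTT
  FTTTTT
  TTTTTT
Step 3: 6 trees catch fire, 4 burn out
  TFT.TT
  ..FTTT
  ...FT.
  ..FTTT
  .FTTTT
  FTTTTT
Step 4: 7 trees catch fire, 6 burn out
  F.F.TT
  ...FTT
  ....F.
  ...FTT
  ..FTTT
  .FTTTT

F.F.TT
...FTT
....F.
...FTT
..FTTT
.FTTTT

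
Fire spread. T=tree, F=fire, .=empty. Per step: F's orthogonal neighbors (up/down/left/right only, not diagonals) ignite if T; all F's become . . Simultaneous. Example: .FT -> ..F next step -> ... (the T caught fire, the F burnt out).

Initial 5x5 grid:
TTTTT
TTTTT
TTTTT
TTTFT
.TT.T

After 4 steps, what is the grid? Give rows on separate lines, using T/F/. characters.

Step 1: 3 trees catch fire, 1 burn out
  TTTTT
  TTTTT
  TTTFT
  TTF.F
  .TT.T
Step 2: 6 trees catch fire, 3 burn out
  TTTTT
  TTTFT
  TTF.F
  TF...
  .TF.F
Step 3: 6 trees catch fire, 6 burn out
  TTTFT
  TTF.F
  TF...
  F....
  .F...
Step 4: 4 trees catch fire, 6 burn out
  TTF.F
  TF...
  F....
  .....
  .....

TTF.F
TF...
F....
.....
.....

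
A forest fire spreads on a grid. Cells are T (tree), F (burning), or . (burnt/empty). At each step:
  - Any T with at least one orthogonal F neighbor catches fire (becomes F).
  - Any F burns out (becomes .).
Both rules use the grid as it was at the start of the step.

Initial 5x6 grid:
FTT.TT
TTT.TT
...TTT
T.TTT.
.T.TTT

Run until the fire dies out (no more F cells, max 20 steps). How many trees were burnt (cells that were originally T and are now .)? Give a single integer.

Step 1: +2 fires, +1 burnt (F count now 2)
Step 2: +2 fires, +2 burnt (F count now 2)
Step 3: +1 fires, +2 burnt (F count now 1)
Step 4: +0 fires, +1 burnt (F count now 0)
Fire out after step 4
Initially T: 20, now '.': 15
Total burnt (originally-T cells now '.'): 5

Answer: 5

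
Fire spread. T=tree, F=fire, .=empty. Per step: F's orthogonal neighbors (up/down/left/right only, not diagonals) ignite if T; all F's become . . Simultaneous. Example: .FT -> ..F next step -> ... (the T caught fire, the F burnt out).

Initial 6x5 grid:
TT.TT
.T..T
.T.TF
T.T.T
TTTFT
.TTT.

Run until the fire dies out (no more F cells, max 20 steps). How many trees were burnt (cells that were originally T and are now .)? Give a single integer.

Step 1: +6 fires, +2 burnt (F count now 6)
Step 2: +4 fires, +6 burnt (F count now 4)
Step 3: +3 fires, +4 burnt (F count now 3)
Step 4: +1 fires, +3 burnt (F count now 1)
Step 5: +0 fires, +1 burnt (F count now 0)
Fire out after step 5
Initially T: 18, now '.': 26
Total burnt (originally-T cells now '.'): 14

Answer: 14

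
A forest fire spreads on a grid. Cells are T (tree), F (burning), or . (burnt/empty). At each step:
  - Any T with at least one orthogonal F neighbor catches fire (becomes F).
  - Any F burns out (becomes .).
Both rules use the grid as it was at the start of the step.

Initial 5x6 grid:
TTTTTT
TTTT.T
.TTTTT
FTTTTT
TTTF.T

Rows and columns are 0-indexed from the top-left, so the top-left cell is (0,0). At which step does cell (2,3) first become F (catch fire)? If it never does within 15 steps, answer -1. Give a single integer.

Step 1: cell (2,3)='T' (+4 fires, +2 burnt)
Step 2: cell (2,3)='F' (+5 fires, +4 burnt)
  -> target ignites at step 2
Step 3: cell (2,3)='.' (+5 fires, +5 burnt)
Step 4: cell (2,3)='.' (+6 fires, +5 burnt)
Step 5: cell (2,3)='.' (+4 fires, +6 burnt)
Step 6: cell (2,3)='.' (+1 fires, +4 burnt)
Step 7: cell (2,3)='.' (+0 fires, +1 burnt)
  fire out at step 7

2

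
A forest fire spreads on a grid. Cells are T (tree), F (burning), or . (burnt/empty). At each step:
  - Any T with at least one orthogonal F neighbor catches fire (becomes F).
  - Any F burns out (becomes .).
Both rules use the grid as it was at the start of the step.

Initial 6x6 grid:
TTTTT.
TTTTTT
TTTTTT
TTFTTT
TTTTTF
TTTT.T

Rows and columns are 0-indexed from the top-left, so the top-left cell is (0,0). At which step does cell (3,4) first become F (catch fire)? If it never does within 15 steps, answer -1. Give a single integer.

Step 1: cell (3,4)='T' (+7 fires, +2 burnt)
Step 2: cell (3,4)='F' (+9 fires, +7 burnt)
  -> target ignites at step 2
Step 3: cell (3,4)='.' (+9 fires, +9 burnt)
Step 4: cell (3,4)='.' (+5 fires, +9 burnt)
Step 5: cell (3,4)='.' (+2 fires, +5 burnt)
Step 6: cell (3,4)='.' (+0 fires, +2 burnt)
  fire out at step 6

2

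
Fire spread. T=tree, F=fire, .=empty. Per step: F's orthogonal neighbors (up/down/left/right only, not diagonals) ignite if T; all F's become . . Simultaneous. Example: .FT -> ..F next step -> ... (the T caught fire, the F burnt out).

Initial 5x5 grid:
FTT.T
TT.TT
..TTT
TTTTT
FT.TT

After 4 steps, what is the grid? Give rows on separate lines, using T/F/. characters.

Step 1: 4 trees catch fire, 2 burn out
  .FT.T
  FT.TT
  ..TTT
  FTTTT
  .F.TT
Step 2: 3 trees catch fire, 4 burn out
  ..F.T
  .F.TT
  ..TTT
  .FTTT
  ...TT
Step 3: 1 trees catch fire, 3 burn out
  ....T
  ...TT
  ..TTT
  ..FTT
  ...TT
Step 4: 2 trees catch fire, 1 burn out
  ....T
  ...TT
  ..FTT
  ...FT
  ...TT

....T
...TT
..FTT
...FT
...TT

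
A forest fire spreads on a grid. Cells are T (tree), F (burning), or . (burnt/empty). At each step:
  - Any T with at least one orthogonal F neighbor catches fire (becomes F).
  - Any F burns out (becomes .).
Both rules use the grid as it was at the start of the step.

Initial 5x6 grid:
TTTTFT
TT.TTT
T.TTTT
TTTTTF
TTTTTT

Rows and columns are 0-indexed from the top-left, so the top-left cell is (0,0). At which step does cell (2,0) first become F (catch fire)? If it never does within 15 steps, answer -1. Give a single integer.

Step 1: cell (2,0)='T' (+6 fires, +2 burnt)
Step 2: cell (2,0)='T' (+6 fires, +6 burnt)
Step 3: cell (2,0)='T' (+4 fires, +6 burnt)
Step 4: cell (2,0)='T' (+5 fires, +4 burnt)
Step 5: cell (2,0)='T' (+3 fires, +5 burnt)
Step 6: cell (2,0)='F' (+2 fires, +3 burnt)
  -> target ignites at step 6
Step 7: cell (2,0)='.' (+0 fires, +2 burnt)
  fire out at step 7

6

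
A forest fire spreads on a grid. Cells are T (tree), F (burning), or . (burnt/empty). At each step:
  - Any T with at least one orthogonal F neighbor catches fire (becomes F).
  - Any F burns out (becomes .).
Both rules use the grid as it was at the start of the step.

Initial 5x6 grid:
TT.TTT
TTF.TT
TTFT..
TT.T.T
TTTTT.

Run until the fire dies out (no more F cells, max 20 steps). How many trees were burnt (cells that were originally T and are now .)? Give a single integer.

Answer: 15

Derivation:
Step 1: +3 fires, +2 burnt (F count now 3)
Step 2: +5 fires, +3 burnt (F count now 5)
Step 3: +4 fires, +5 burnt (F count now 4)
Step 4: +3 fires, +4 burnt (F count now 3)
Step 5: +0 fires, +3 burnt (F count now 0)
Fire out after step 5
Initially T: 21, now '.': 24
Total burnt (originally-T cells now '.'): 15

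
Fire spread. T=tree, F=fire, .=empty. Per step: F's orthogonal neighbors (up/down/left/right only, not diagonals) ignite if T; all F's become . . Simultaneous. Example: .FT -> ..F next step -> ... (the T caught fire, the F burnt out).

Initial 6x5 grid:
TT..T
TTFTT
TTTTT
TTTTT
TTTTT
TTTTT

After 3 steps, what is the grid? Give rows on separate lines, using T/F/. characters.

Step 1: 3 trees catch fire, 1 burn out
  TT..T
  TF.FT
  TTFTT
  TTTTT
  TTTTT
  TTTTT
Step 2: 6 trees catch fire, 3 burn out
  TF..T
  F...F
  TF.FT
  TTFTT
  TTTTT
  TTTTT
Step 3: 7 trees catch fire, 6 burn out
  F...F
  .....
  F...F
  TF.FT
  TTFTT
  TTTTT

F...F
.....
F...F
TF.FT
TTFTT
TTTTT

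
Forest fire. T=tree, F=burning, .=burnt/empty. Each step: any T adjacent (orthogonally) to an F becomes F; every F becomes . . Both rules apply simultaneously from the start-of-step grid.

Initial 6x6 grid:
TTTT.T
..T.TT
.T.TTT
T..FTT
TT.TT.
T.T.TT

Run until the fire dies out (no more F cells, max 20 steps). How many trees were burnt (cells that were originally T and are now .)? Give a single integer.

Answer: 12

Derivation:
Step 1: +3 fires, +1 burnt (F count now 3)
Step 2: +3 fires, +3 burnt (F count now 3)
Step 3: +3 fires, +3 burnt (F count now 3)
Step 4: +2 fires, +3 burnt (F count now 2)
Step 5: +1 fires, +2 burnt (F count now 1)
Step 6: +0 fires, +1 burnt (F count now 0)
Fire out after step 6
Initially T: 23, now '.': 25
Total burnt (originally-T cells now '.'): 12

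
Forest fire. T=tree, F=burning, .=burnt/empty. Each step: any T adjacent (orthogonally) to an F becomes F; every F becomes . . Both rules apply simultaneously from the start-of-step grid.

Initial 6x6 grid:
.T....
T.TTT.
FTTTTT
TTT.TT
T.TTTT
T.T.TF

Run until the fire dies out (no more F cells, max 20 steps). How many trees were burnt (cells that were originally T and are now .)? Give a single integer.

Answer: 22

Derivation:
Step 1: +5 fires, +2 burnt (F count now 5)
Step 2: +5 fires, +5 burnt (F count now 5)
Step 3: +7 fires, +5 burnt (F count now 7)
Step 4: +3 fires, +7 burnt (F count now 3)
Step 5: +2 fires, +3 burnt (F count now 2)
Step 6: +0 fires, +2 burnt (F count now 0)
Fire out after step 6
Initially T: 23, now '.': 35
Total burnt (originally-T cells now '.'): 22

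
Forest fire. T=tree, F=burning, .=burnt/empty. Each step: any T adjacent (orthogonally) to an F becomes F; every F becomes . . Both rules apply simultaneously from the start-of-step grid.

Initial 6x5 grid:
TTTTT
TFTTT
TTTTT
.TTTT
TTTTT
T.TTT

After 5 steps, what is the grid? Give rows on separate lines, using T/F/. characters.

Step 1: 4 trees catch fire, 1 burn out
  TFTTT
  F.FTT
  TFTTT
  .TTTT
  TTTTT
  T.TTT
Step 2: 6 trees catch fire, 4 burn out
  F.FTT
  ...FT
  F.FTT
  .FTTT
  TTTTT
  T.TTT
Step 3: 5 trees catch fire, 6 burn out
  ...FT
  ....F
  ...FT
  ..FTT
  TFTTT
  T.TTT
Step 4: 5 trees catch fire, 5 burn out
  ....F
  .....
  ....F
  ...FT
  F.FTT
  T.TTT
Step 5: 4 trees catch fire, 5 burn out
  .....
  .....
  .....
  ....F
  ...FT
  F.FTT

.....
.....
.....
....F
...FT
F.FTT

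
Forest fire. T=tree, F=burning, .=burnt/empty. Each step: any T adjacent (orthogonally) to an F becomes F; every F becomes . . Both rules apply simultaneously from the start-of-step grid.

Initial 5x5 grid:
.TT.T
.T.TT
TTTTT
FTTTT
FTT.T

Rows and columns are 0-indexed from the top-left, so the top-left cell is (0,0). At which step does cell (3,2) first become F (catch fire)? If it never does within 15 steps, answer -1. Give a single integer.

Step 1: cell (3,2)='T' (+3 fires, +2 burnt)
Step 2: cell (3,2)='F' (+3 fires, +3 burnt)
  -> target ignites at step 2
Step 3: cell (3,2)='.' (+3 fires, +3 burnt)
Step 4: cell (3,2)='.' (+3 fires, +3 burnt)
Step 5: cell (3,2)='.' (+4 fires, +3 burnt)
Step 6: cell (3,2)='.' (+1 fires, +4 burnt)
Step 7: cell (3,2)='.' (+1 fires, +1 burnt)
Step 8: cell (3,2)='.' (+0 fires, +1 burnt)
  fire out at step 8

2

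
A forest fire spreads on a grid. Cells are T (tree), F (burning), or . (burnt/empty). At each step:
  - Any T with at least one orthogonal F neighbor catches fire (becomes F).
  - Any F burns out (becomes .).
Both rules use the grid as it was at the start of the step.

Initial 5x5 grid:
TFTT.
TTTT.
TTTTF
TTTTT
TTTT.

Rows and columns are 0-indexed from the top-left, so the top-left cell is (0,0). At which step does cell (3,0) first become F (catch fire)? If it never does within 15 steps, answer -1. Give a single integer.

Step 1: cell (3,0)='T' (+5 fires, +2 burnt)
Step 2: cell (3,0)='T' (+7 fires, +5 burnt)
Step 3: cell (3,0)='T' (+4 fires, +7 burnt)
Step 4: cell (3,0)='F' (+3 fires, +4 burnt)
  -> target ignites at step 4
Step 5: cell (3,0)='.' (+1 fires, +3 burnt)
Step 6: cell (3,0)='.' (+0 fires, +1 burnt)
  fire out at step 6

4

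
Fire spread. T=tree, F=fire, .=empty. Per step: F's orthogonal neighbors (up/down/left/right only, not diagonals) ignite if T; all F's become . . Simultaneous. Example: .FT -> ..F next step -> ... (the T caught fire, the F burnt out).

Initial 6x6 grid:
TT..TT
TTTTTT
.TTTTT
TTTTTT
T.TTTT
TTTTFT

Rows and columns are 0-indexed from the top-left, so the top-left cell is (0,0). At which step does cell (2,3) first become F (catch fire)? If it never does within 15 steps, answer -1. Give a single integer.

Step 1: cell (2,3)='T' (+3 fires, +1 burnt)
Step 2: cell (2,3)='T' (+4 fires, +3 burnt)
Step 3: cell (2,3)='T' (+5 fires, +4 burnt)
Step 4: cell (2,3)='F' (+5 fires, +5 burnt)
  -> target ignites at step 4
Step 5: cell (2,3)='.' (+6 fires, +5 burnt)
Step 6: cell (2,3)='.' (+4 fires, +6 burnt)
Step 7: cell (2,3)='.' (+1 fires, +4 burnt)
Step 8: cell (2,3)='.' (+2 fires, +1 burnt)
Step 9: cell (2,3)='.' (+1 fires, +2 burnt)
Step 10: cell (2,3)='.' (+0 fires, +1 burnt)
  fire out at step 10

4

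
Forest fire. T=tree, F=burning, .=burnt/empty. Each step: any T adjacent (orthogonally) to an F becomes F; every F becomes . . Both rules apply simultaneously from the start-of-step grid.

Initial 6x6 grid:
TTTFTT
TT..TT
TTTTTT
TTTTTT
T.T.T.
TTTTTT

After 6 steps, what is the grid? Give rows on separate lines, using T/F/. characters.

Step 1: 2 trees catch fire, 1 burn out
  TTF.FT
  TT..TT
  TTTTTT
  TTTTTT
  T.T.T.
  TTTTTT
Step 2: 3 trees catch fire, 2 burn out
  TF...F
  TT..FT
  TTTTTT
  TTTTTT
  T.T.T.
  TTTTTT
Step 3: 4 trees catch fire, 3 burn out
  F.....
  TF...F
  TTTTFT
  TTTTTT
  T.T.T.
  TTTTTT
Step 4: 5 trees catch fire, 4 burn out
  ......
  F.....
  TFTF.F
  TTTTFT
  T.T.T.
  TTTTTT
Step 5: 6 trees catch fire, 5 burn out
  ......
  ......
  F.F...
  TFTF.F
  T.T.F.
  TTTTTT
Step 6: 3 trees catch fire, 6 burn out
  ......
  ......
  ......
  F.F...
  T.T...
  TTTTFT

......
......
......
F.F...
T.T...
TTTTFT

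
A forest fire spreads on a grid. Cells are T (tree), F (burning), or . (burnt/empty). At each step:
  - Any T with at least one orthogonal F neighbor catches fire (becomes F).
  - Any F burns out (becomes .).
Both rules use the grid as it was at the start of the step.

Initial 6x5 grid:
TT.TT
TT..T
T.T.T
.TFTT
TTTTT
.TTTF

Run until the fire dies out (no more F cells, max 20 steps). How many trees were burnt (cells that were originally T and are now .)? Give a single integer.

Answer: 16

Derivation:
Step 1: +6 fires, +2 burnt (F count now 6)
Step 2: +4 fires, +6 burnt (F count now 4)
Step 3: +3 fires, +4 burnt (F count now 3)
Step 4: +1 fires, +3 burnt (F count now 1)
Step 5: +1 fires, +1 burnt (F count now 1)
Step 6: +1 fires, +1 burnt (F count now 1)
Step 7: +0 fires, +1 burnt (F count now 0)
Fire out after step 7
Initially T: 21, now '.': 25
Total burnt (originally-T cells now '.'): 16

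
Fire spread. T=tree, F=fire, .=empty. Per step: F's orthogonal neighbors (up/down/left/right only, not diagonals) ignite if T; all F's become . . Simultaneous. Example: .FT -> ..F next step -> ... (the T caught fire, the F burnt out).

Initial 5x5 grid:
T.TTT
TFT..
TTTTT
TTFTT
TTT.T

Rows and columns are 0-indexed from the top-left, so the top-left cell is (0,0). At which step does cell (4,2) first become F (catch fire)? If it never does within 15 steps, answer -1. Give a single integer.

Step 1: cell (4,2)='F' (+7 fires, +2 burnt)
  -> target ignites at step 1
Step 2: cell (4,2)='.' (+7 fires, +7 burnt)
Step 3: cell (4,2)='.' (+4 fires, +7 burnt)
Step 4: cell (4,2)='.' (+1 fires, +4 burnt)
Step 5: cell (4,2)='.' (+0 fires, +1 burnt)
  fire out at step 5

1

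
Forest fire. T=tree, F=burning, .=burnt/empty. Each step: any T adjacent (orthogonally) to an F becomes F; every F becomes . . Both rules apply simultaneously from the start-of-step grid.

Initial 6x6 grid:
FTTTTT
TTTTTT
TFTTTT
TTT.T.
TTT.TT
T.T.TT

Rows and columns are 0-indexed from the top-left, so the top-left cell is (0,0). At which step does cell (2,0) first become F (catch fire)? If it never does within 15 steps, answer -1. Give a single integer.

Step 1: cell (2,0)='F' (+6 fires, +2 burnt)
  -> target ignites at step 1
Step 2: cell (2,0)='.' (+6 fires, +6 burnt)
Step 3: cell (2,0)='.' (+5 fires, +6 burnt)
Step 4: cell (2,0)='.' (+6 fires, +5 burnt)
Step 5: cell (2,0)='.' (+3 fires, +6 burnt)
Step 6: cell (2,0)='.' (+2 fires, +3 burnt)
Step 7: cell (2,0)='.' (+1 fires, +2 burnt)
Step 8: cell (2,0)='.' (+0 fires, +1 burnt)
  fire out at step 8

1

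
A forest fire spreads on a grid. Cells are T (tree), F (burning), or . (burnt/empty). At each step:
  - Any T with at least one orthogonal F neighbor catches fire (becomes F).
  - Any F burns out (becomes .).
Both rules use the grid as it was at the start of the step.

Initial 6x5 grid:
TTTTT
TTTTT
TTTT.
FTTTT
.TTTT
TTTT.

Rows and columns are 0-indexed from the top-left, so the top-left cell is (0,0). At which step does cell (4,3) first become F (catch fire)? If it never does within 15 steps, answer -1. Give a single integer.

Step 1: cell (4,3)='T' (+2 fires, +1 burnt)
Step 2: cell (4,3)='T' (+4 fires, +2 burnt)
Step 3: cell (4,3)='T' (+6 fires, +4 burnt)
Step 4: cell (4,3)='F' (+7 fires, +6 burnt)
  -> target ignites at step 4
Step 5: cell (4,3)='.' (+4 fires, +7 burnt)
Step 6: cell (4,3)='.' (+2 fires, +4 burnt)
Step 7: cell (4,3)='.' (+1 fires, +2 burnt)
Step 8: cell (4,3)='.' (+0 fires, +1 burnt)
  fire out at step 8

4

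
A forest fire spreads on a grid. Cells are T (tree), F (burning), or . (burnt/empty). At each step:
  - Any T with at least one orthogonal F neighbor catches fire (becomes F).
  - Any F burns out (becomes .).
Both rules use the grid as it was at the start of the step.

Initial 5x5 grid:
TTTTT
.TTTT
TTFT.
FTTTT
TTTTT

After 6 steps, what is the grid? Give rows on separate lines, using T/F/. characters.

Step 1: 7 trees catch fire, 2 burn out
  TTTTT
  .TFTT
  FF.F.
  .FFTT
  FTTTT
Step 2: 6 trees catch fire, 7 burn out
  TTFTT
  .F.FT
  .....
  ...FT
  .FFTT
Step 3: 5 trees catch fire, 6 burn out
  TF.FT
  ....F
  .....
  ....F
  ...FT
Step 4: 3 trees catch fire, 5 burn out
  F...F
  .....
  .....
  .....
  ....F
Step 5: 0 trees catch fire, 3 burn out
  .....
  .....
  .....
  .....
  .....
Step 6: 0 trees catch fire, 0 burn out
  .....
  .....
  .....
  .....
  .....

.....
.....
.....
.....
.....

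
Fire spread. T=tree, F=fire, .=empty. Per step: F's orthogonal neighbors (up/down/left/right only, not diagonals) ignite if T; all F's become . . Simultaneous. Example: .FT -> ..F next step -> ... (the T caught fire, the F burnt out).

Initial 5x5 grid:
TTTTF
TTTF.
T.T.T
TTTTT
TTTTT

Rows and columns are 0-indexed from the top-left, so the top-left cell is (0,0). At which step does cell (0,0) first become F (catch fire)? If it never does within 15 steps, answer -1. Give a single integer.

Step 1: cell (0,0)='T' (+2 fires, +2 burnt)
Step 2: cell (0,0)='T' (+3 fires, +2 burnt)
Step 3: cell (0,0)='T' (+3 fires, +3 burnt)
Step 4: cell (0,0)='F' (+5 fires, +3 burnt)
  -> target ignites at step 4
Step 5: cell (0,0)='.' (+4 fires, +5 burnt)
Step 6: cell (0,0)='.' (+3 fires, +4 burnt)
Step 7: cell (0,0)='.' (+0 fires, +3 burnt)
  fire out at step 7

4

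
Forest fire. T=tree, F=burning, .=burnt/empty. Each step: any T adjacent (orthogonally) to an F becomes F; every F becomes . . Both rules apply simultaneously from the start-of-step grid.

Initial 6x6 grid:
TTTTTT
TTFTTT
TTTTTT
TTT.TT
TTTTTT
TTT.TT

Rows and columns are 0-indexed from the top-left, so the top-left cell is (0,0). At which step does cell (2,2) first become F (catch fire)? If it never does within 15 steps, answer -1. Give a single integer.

Step 1: cell (2,2)='F' (+4 fires, +1 burnt)
  -> target ignites at step 1
Step 2: cell (2,2)='.' (+7 fires, +4 burnt)
Step 3: cell (2,2)='.' (+7 fires, +7 burnt)
Step 4: cell (2,2)='.' (+7 fires, +7 burnt)
Step 5: cell (2,2)='.' (+4 fires, +7 burnt)
Step 6: cell (2,2)='.' (+3 fires, +4 burnt)
Step 7: cell (2,2)='.' (+1 fires, +3 burnt)
Step 8: cell (2,2)='.' (+0 fires, +1 burnt)
  fire out at step 8

1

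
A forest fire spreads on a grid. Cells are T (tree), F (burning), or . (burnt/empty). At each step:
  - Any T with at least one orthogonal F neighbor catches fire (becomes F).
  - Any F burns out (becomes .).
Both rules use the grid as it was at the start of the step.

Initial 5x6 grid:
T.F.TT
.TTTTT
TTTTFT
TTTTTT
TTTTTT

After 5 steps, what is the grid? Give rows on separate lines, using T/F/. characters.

Step 1: 5 trees catch fire, 2 burn out
  T...TT
  .TFTFT
  TTTF.F
  TTTTFT
  TTTTTT
Step 2: 8 trees catch fire, 5 burn out
  T...FT
  .F.F.F
  TTF...
  TTTF.F
  TTTTFT
Step 3: 5 trees catch fire, 8 burn out
  T....F
  ......
  TF....
  TTF...
  TTTF.F
Step 4: 3 trees catch fire, 5 burn out
  T.....
  ......
  F.....
  TF....
  TTF...
Step 5: 2 trees catch fire, 3 burn out
  T.....
  ......
  ......
  F.....
  TF....

T.....
......
......
F.....
TF....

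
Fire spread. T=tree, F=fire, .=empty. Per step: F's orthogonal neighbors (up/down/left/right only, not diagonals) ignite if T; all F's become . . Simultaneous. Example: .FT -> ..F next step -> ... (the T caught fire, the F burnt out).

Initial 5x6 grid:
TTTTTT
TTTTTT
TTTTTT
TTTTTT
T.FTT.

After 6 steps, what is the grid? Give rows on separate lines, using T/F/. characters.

Step 1: 2 trees catch fire, 1 burn out
  TTTTTT
  TTTTTT
  TTTTTT
  TTFTTT
  T..FT.
Step 2: 4 trees catch fire, 2 burn out
  TTTTTT
  TTTTTT
  TTFTTT
  TF.FTT
  T...F.
Step 3: 5 trees catch fire, 4 burn out
  TTTTTT
  TTFTTT
  TF.FTT
  F...FT
  T.....
Step 4: 7 trees catch fire, 5 burn out
  TTFTTT
  TF.FTT
  F...FT
  .....F
  F.....
Step 5: 5 trees catch fire, 7 burn out
  TF.FTT
  F...FT
  .....F
  ......
  ......
Step 6: 3 trees catch fire, 5 burn out
  F...FT
  .....F
  ......
  ......
  ......

F...FT
.....F
......
......
......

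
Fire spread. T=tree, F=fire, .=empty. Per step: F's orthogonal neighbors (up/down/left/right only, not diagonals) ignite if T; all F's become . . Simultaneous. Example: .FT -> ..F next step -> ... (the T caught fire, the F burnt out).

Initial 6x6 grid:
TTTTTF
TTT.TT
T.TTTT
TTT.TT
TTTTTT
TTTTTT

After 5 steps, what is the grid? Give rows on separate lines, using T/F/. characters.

Step 1: 2 trees catch fire, 1 burn out
  TTTTF.
  TTT.TF
  T.TTTT
  TTT.TT
  TTTTTT
  TTTTTT
Step 2: 3 trees catch fire, 2 burn out
  TTTF..
  TTT.F.
  T.TTTF
  TTT.TT
  TTTTTT
  TTTTTT
Step 3: 3 trees catch fire, 3 burn out
  TTF...
  TTT...
  T.TTF.
  TTT.TF
  TTTTTT
  TTTTTT
Step 4: 5 trees catch fire, 3 burn out
  TF....
  TTF...
  T.TF..
  TTT.F.
  TTTTTF
  TTTTTT
Step 5: 5 trees catch fire, 5 burn out
  F.....
  TF....
  T.F...
  TTT...
  TTTTF.
  TTTTTF

F.....
TF....
T.F...
TTT...
TTTTF.
TTTTTF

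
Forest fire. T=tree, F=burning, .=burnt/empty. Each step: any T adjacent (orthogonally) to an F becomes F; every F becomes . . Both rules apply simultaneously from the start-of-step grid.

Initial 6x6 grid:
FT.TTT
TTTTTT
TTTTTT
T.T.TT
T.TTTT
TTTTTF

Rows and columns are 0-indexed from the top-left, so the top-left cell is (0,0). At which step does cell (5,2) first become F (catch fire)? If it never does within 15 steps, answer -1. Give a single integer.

Step 1: cell (5,2)='T' (+4 fires, +2 burnt)
Step 2: cell (5,2)='T' (+5 fires, +4 burnt)
Step 3: cell (5,2)='F' (+7 fires, +5 burnt)
  -> target ignites at step 3
Step 4: cell (5,2)='.' (+7 fires, +7 burnt)
Step 5: cell (5,2)='.' (+6 fires, +7 burnt)
Step 6: cell (5,2)='.' (+1 fires, +6 burnt)
Step 7: cell (5,2)='.' (+0 fires, +1 burnt)
  fire out at step 7

3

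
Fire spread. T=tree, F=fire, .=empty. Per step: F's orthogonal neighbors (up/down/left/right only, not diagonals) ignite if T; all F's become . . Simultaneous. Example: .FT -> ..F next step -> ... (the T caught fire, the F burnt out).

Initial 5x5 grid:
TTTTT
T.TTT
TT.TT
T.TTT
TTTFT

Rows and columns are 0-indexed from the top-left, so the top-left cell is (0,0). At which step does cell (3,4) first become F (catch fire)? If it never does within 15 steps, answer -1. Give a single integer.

Step 1: cell (3,4)='T' (+3 fires, +1 burnt)
Step 2: cell (3,4)='F' (+4 fires, +3 burnt)
  -> target ignites at step 2
Step 3: cell (3,4)='.' (+3 fires, +4 burnt)
Step 4: cell (3,4)='.' (+4 fires, +3 burnt)
Step 5: cell (3,4)='.' (+3 fires, +4 burnt)
Step 6: cell (3,4)='.' (+3 fires, +3 burnt)
Step 7: cell (3,4)='.' (+1 fires, +3 burnt)
Step 8: cell (3,4)='.' (+0 fires, +1 burnt)
  fire out at step 8

2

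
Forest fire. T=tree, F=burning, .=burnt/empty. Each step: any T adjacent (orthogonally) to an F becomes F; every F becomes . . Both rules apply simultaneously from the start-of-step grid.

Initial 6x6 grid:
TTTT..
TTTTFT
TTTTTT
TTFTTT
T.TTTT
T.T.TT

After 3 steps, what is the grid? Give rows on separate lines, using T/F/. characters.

Step 1: 7 trees catch fire, 2 burn out
  TTTT..
  TTTF.F
  TTFTFT
  TF.FTT
  T.FTTT
  T.T.TT
Step 2: 9 trees catch fire, 7 burn out
  TTTF..
  TTF...
  TF.F.F
  F...FT
  T..FTT
  T.F.TT
Step 3: 6 trees catch fire, 9 burn out
  TTF...
  TF....
  F.....
  .....F
  F...FT
  T...TT

TTF...
TF....
F.....
.....F
F...FT
T...TT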